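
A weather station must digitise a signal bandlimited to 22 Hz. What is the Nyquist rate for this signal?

44 Hz

Nyquist rate = 2 × 22 Hz = 44 Hz.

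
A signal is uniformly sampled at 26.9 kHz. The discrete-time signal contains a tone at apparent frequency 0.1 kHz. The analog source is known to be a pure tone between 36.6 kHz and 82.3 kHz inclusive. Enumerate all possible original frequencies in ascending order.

53.7 kHz, 53.9 kHz, 80.6 kHz, 80.8 kHz

Frequencies that alias to 0.1 kHz are k·fs ± 0.1 kHz for integer k ≥ 0.
k=0: 0.1 kHz.
k=1: 26.8 kHz, 27 kHz.
k=2: 53.7 kHz, 53.9 kHz.
k=3: 80.6 kHz, 80.8 kHz.
k=4: 107.5 kHz, 107.7 kHz.
Within [36.6 kHz, 82.3 kHz]: 53.7 kHz, 53.9 kHz, 80.6 kHz, 80.8 kHz.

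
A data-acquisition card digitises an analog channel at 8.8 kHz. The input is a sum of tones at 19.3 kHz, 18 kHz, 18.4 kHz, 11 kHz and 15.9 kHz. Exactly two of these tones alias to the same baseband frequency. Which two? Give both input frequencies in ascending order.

fs/2 = 4.4 kHz.
19.3 kHz mod fs = 1.7 kHz.
1.7 kHz ≤ fs/2 = 4.4 kHz, appears at 1.7 kHz.
18 kHz mod fs = 0.4 kHz.
0.4 kHz ≤ fs/2 = 4.4 kHz, appears at 0.4 kHz.
18.4 kHz mod fs = 0.8 kHz.
0.8 kHz ≤ fs/2 = 4.4 kHz, appears at 0.8 kHz.
11 kHz mod fs = 2.2 kHz.
2.2 kHz ≤ fs/2 = 4.4 kHz, appears at 2.2 kHz.
15.9 kHz mod fs = 7.1 kHz.
7.1 kHz > fs/2 = 4.4 kHz, folds to fs − 7.1 kHz = 1.7 kHz.
15.9 kHz and 19.3 kHz both map to 1.7 kHz.

15.9 kHz, 19.3 kHz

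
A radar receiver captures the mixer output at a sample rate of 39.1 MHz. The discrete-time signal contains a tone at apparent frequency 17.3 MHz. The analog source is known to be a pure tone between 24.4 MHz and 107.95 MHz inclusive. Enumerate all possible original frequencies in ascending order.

56.4 MHz, 60.9 MHz, 95.5 MHz, 100 MHz

Frequencies that alias to 17.3 MHz are k·fs ± 17.3 MHz for integer k ≥ 0.
k=0: 17.3 MHz.
k=1: 21.8 MHz, 56.4 MHz.
k=2: 60.9 MHz, 95.5 MHz.
k=3: 100 MHz, 134.6 MHz.
k=4: 139.1 MHz, 173.7 MHz.
Within [24.4 MHz, 107.95 MHz]: 56.4 MHz, 60.9 MHz, 95.5 MHz, 100 MHz.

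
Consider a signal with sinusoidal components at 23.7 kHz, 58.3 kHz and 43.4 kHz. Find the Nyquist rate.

116.6 kHz

Highest-frequency component: 58.3 kHz.
Nyquist rate = 2 × 58.3 kHz = 116.6 kHz.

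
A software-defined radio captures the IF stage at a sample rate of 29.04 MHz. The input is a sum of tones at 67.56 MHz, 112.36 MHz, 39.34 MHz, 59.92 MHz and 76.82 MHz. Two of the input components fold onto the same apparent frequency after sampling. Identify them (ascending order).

fs/2 = 14.52 MHz.
67.56 MHz mod fs = 9.48 MHz.
9.48 MHz ≤ fs/2 = 14.52 MHz, appears at 9.48 MHz.
112.36 MHz mod fs = 25.24 MHz.
25.24 MHz > fs/2 = 14.52 MHz, folds to fs − 25.24 MHz = 3.8 MHz.
39.34 MHz mod fs = 10.3 MHz.
10.3 MHz ≤ fs/2 = 14.52 MHz, appears at 10.3 MHz.
59.92 MHz mod fs = 1.84 MHz.
1.84 MHz ≤ fs/2 = 14.52 MHz, appears at 1.84 MHz.
76.82 MHz mod fs = 18.74 MHz.
18.74 MHz > fs/2 = 14.52 MHz, folds to fs − 18.74 MHz = 10.3 MHz.
39.34 MHz and 76.82 MHz both map to 10.3 MHz.

39.34 MHz, 76.82 MHz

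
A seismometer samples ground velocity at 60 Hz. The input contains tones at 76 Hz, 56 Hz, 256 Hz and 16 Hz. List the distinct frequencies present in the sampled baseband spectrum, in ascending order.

fs/2 = 30 Hz.
76 Hz mod fs = 16 Hz.
16 Hz ≤ fs/2 = 30 Hz, appears at 16 Hz.
56 Hz > fs/2 = 30 Hz, folds to fs − 56 Hz = 4 Hz.
256 Hz mod fs = 16 Hz.
16 Hz ≤ fs/2 = 30 Hz, appears at 16 Hz.
16 Hz ≤ fs/2 = 30 Hz, passes unchanged.
Distinct values: {4 Hz, 16 Hz}.

4 Hz, 16 Hz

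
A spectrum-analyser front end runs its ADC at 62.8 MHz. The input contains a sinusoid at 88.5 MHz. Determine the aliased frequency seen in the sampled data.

25.7 MHz

88.5 MHz mod fs = 25.7 MHz.
25.7 MHz ≤ fs/2 = 31.4 MHz, appears at 25.7 MHz.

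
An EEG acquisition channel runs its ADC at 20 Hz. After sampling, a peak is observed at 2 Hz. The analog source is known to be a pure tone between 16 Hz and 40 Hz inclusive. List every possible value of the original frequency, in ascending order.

18 Hz, 22 Hz, 38 Hz

Frequencies that alias to 2 Hz are k·fs ± 2 Hz for integer k ≥ 0.
k=0: 2 Hz.
k=1: 18 Hz, 22 Hz.
k=2: 38 Hz, 42 Hz.
k=3: 58 Hz, 62 Hz.
Within [16 Hz, 40 Hz]: 18 Hz, 22 Hz, 38 Hz.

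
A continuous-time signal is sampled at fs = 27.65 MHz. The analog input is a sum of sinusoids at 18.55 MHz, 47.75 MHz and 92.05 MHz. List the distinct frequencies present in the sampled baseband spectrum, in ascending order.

7.55 MHz, 9.1 MHz

fs/2 = 13.825 MHz.
18.55 MHz > fs/2 = 13.825 MHz, folds to fs − 18.55 MHz = 9.1 MHz.
47.75 MHz mod fs = 20.1 MHz.
20.1 MHz > fs/2 = 13.825 MHz, folds to fs − 20.1 MHz = 7.55 MHz.
92.05 MHz mod fs = 9.1 MHz.
9.1 MHz ≤ fs/2 = 13.825 MHz, appears at 9.1 MHz.
Distinct values: {7.55 MHz, 9.1 MHz}.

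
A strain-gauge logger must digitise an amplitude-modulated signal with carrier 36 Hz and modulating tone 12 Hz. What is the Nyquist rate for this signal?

AM sidebands sit at fc ± fm = 24 Hz and 48 Hz.
Highest-frequency component: 48 Hz.
Nyquist rate = 2 × 48 Hz = 96 Hz.

96 Hz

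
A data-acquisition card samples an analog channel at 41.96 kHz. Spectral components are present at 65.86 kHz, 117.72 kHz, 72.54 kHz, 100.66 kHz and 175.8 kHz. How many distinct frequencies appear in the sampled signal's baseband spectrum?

5

fs/2 = 20.98 kHz.
65.86 kHz mod fs = 23.9 kHz.
23.9 kHz > fs/2 = 20.98 kHz, folds to fs − 23.9 kHz = 18.06 kHz.
117.72 kHz mod fs = 33.8 kHz.
33.8 kHz > fs/2 = 20.98 kHz, folds to fs − 33.8 kHz = 8.16 kHz.
72.54 kHz mod fs = 30.58 kHz.
30.58 kHz > fs/2 = 20.98 kHz, folds to fs − 30.58 kHz = 11.38 kHz.
100.66 kHz mod fs = 16.74 kHz.
16.74 kHz ≤ fs/2 = 20.98 kHz, appears at 16.74 kHz.
175.8 kHz mod fs = 7.96 kHz.
7.96 kHz ≤ fs/2 = 20.98 kHz, appears at 7.96 kHz.
Distinct values: {7.96 kHz, 8.16 kHz, 11.38 kHz, 16.74 kHz, 18.06 kHz} → 5.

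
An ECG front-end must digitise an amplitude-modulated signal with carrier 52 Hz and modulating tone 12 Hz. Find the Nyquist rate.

128 Hz

AM sidebands sit at fc ± fm = 40 Hz and 64 Hz.
Highest-frequency component: 64 Hz.
Nyquist rate = 2 × 64 Hz = 128 Hz.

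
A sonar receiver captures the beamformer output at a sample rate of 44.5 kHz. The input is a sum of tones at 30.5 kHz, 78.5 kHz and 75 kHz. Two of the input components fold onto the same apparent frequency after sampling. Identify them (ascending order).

fs/2 = 22.25 kHz.
30.5 kHz > fs/2 = 22.25 kHz, folds to fs − 30.5 kHz = 14 kHz.
78.5 kHz mod fs = 34 kHz.
34 kHz > fs/2 = 22.25 kHz, folds to fs − 34 kHz = 10.5 kHz.
75 kHz mod fs = 30.5 kHz.
30.5 kHz > fs/2 = 22.25 kHz, folds to fs − 30.5 kHz = 14 kHz.
30.5 kHz and 75 kHz both map to 14 kHz.

30.5 kHz, 75 kHz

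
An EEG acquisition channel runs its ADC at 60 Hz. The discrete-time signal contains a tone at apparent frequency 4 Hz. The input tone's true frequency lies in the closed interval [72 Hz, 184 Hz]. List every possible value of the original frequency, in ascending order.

116 Hz, 124 Hz, 176 Hz, 184 Hz

Frequencies that alias to 4 Hz are k·fs ± 4 Hz for integer k ≥ 0.
k=0: 4 Hz.
k=1: 56 Hz, 64 Hz.
k=2: 116 Hz, 124 Hz.
k=3: 176 Hz, 184 Hz.
k=4: 236 Hz, 244 Hz.
Within [72 Hz, 184 Hz]: 116 Hz, 124 Hz, 176 Hz, 184 Hz.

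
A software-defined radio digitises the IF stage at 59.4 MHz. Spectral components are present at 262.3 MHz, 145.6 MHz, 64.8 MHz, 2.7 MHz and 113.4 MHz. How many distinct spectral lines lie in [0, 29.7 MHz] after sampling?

fs/2 = 29.7 MHz.
262.3 MHz mod fs = 24.7 MHz.
24.7 MHz ≤ fs/2 = 29.7 MHz, appears at 24.7 MHz.
145.6 MHz mod fs = 26.8 MHz.
26.8 MHz ≤ fs/2 = 29.7 MHz, appears at 26.8 MHz.
64.8 MHz mod fs = 5.4 MHz.
5.4 MHz ≤ fs/2 = 29.7 MHz, appears at 5.4 MHz.
2.7 MHz ≤ fs/2 = 29.7 MHz, passes unchanged.
113.4 MHz mod fs = 54 MHz.
54 MHz > fs/2 = 29.7 MHz, folds to fs − 54 MHz = 5.4 MHz.
Distinct values: {2.7 MHz, 5.4 MHz, 24.7 MHz, 26.8 MHz} → 4.

4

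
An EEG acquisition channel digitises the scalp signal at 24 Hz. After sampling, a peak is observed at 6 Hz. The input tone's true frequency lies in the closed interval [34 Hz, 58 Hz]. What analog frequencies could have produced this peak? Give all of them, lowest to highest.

Frequencies that alias to 6 Hz are k·fs ± 6 Hz for integer k ≥ 0.
k=0: 6 Hz.
k=1: 18 Hz, 30 Hz.
k=2: 42 Hz, 54 Hz.
k=3: 66 Hz, 78 Hz.
Within [34 Hz, 58 Hz]: 42 Hz, 54 Hz.

42 Hz, 54 Hz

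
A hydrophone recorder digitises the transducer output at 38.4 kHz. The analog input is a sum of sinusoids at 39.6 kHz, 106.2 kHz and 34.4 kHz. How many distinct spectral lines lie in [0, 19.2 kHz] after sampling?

fs/2 = 19.2 kHz.
39.6 kHz mod fs = 1.2 kHz.
1.2 kHz ≤ fs/2 = 19.2 kHz, appears at 1.2 kHz.
106.2 kHz mod fs = 29.4 kHz.
29.4 kHz > fs/2 = 19.2 kHz, folds to fs − 29.4 kHz = 9 kHz.
34.4 kHz > fs/2 = 19.2 kHz, folds to fs − 34.4 kHz = 4 kHz.
Distinct values: {1.2 kHz, 4 kHz, 9 kHz} → 3.

3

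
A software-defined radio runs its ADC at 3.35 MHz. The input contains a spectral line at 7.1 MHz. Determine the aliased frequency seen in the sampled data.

7.1 MHz mod fs = 0.4 MHz.
0.4 MHz ≤ fs/2 = 1.675 MHz, appears at 0.4 MHz.

0.4 MHz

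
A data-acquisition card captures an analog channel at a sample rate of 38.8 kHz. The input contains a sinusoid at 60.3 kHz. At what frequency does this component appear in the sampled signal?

60.3 kHz mod fs = 21.5 kHz.
21.5 kHz > fs/2 = 19.4 kHz, folds to fs − 21.5 kHz = 17.3 kHz.

17.3 kHz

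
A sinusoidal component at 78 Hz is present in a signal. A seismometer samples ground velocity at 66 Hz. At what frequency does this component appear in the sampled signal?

12 Hz

78 Hz mod fs = 12 Hz.
12 Hz ≤ fs/2 = 33 Hz, appears at 12 Hz.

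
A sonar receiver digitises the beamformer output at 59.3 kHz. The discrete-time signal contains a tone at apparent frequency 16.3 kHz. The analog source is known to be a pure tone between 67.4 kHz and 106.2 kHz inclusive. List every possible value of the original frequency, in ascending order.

75.6 kHz, 102.3 kHz

Frequencies that alias to 16.3 kHz are k·fs ± 16.3 kHz for integer k ≥ 0.
k=0: 16.3 kHz.
k=1: 43 kHz, 75.6 kHz.
k=2: 102.3 kHz, 134.9 kHz.
k=3: 161.6 kHz, 194.2 kHz.
Within [67.4 kHz, 106.2 kHz]: 75.6 kHz, 102.3 kHz.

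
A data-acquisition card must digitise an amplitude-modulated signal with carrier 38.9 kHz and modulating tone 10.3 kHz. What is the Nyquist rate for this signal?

AM sidebands sit at fc ± fm = 28.6 kHz and 49.2 kHz.
Highest-frequency component: 49.2 kHz.
Nyquist rate = 2 × 49.2 kHz = 98.4 kHz.

98.4 kHz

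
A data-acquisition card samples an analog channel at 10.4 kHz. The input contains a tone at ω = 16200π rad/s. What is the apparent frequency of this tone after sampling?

ω = 16200π rad/s → f = ω/(2π) = 8100 Hz = 8.1 kHz.
8.1 kHz > fs/2 = 5.2 kHz, folds to fs − 8.1 kHz = 2.3 kHz.

2.3 kHz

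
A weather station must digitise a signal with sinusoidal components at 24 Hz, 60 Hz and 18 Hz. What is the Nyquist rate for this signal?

120 Hz

Highest-frequency component: 60 Hz.
Nyquist rate = 2 × 60 Hz = 120 Hz.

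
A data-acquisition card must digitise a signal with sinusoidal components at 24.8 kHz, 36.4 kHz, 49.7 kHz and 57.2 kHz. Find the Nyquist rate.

Highest-frequency component: 57.2 kHz.
Nyquist rate = 2 × 57.2 kHz = 114.4 kHz.

114.4 kHz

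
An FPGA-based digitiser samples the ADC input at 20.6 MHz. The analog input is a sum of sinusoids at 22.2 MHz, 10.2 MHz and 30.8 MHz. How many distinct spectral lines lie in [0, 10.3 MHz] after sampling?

2

fs/2 = 10.3 MHz.
22.2 MHz mod fs = 1.6 MHz.
1.6 MHz ≤ fs/2 = 10.3 MHz, appears at 1.6 MHz.
10.2 MHz ≤ fs/2 = 10.3 MHz, passes unchanged.
30.8 MHz mod fs = 10.2 MHz.
10.2 MHz ≤ fs/2 = 10.3 MHz, appears at 10.2 MHz.
Distinct values: {1.6 MHz, 10.2 MHz} → 2.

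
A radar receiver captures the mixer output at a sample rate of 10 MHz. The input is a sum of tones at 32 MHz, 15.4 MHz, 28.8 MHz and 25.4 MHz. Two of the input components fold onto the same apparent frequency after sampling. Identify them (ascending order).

15.4 MHz, 25.4 MHz

fs/2 = 5 MHz.
32 MHz mod fs = 2 MHz.
2 MHz ≤ fs/2 = 5 MHz, appears at 2 MHz.
15.4 MHz mod fs = 5.4 MHz.
5.4 MHz > fs/2 = 5 MHz, folds to fs − 5.4 MHz = 4.6 MHz.
28.8 MHz mod fs = 8.8 MHz.
8.8 MHz > fs/2 = 5 MHz, folds to fs − 8.8 MHz = 1.2 MHz.
25.4 MHz mod fs = 5.4 MHz.
5.4 MHz > fs/2 = 5 MHz, folds to fs − 5.4 MHz = 4.6 MHz.
15.4 MHz and 25.4 MHz both map to 4.6 MHz.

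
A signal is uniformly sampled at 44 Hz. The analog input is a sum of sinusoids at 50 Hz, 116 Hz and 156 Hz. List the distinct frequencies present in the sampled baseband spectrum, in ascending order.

fs/2 = 22 Hz.
50 Hz mod fs = 6 Hz.
6 Hz ≤ fs/2 = 22 Hz, appears at 6 Hz.
116 Hz mod fs = 28 Hz.
28 Hz > fs/2 = 22 Hz, folds to fs − 28 Hz = 16 Hz.
156 Hz mod fs = 24 Hz.
24 Hz > fs/2 = 22 Hz, folds to fs − 24 Hz = 20 Hz.
Distinct values: {6 Hz, 16 Hz, 20 Hz}.

6 Hz, 16 Hz, 20 Hz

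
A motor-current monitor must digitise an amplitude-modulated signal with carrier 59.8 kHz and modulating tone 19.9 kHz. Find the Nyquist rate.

AM sidebands sit at fc ± fm = 39.9 kHz and 79.7 kHz.
Highest-frequency component: 79.7 kHz.
Nyquist rate = 2 × 79.7 kHz = 159.4 kHz.

159.4 kHz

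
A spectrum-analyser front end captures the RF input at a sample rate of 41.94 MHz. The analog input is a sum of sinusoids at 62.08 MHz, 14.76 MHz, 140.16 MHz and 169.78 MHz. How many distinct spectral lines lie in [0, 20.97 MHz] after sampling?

fs/2 = 20.97 MHz.
62.08 MHz mod fs = 20.14 MHz.
20.14 MHz ≤ fs/2 = 20.97 MHz, appears at 20.14 MHz.
14.76 MHz ≤ fs/2 = 20.97 MHz, passes unchanged.
140.16 MHz mod fs = 14.34 MHz.
14.34 MHz ≤ fs/2 = 20.97 MHz, appears at 14.34 MHz.
169.78 MHz mod fs = 2.02 MHz.
2.02 MHz ≤ fs/2 = 20.97 MHz, appears at 2.02 MHz.
Distinct values: {2.02 MHz, 14.34 MHz, 14.76 MHz, 20.14 MHz} → 4.

4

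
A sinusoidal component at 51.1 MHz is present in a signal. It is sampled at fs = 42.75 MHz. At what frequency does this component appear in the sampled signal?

8.35 MHz

51.1 MHz mod fs = 8.35 MHz.
8.35 MHz ≤ fs/2 = 21.375 MHz, appears at 8.35 MHz.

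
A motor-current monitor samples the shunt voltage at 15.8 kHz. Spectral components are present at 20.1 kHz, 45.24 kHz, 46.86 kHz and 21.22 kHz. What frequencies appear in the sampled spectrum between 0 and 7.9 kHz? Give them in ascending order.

fs/2 = 7.9 kHz.
20.1 kHz mod fs = 4.3 kHz.
4.3 kHz ≤ fs/2 = 7.9 kHz, appears at 4.3 kHz.
45.24 kHz mod fs = 13.64 kHz.
13.64 kHz > fs/2 = 7.9 kHz, folds to fs − 13.64 kHz = 2.16 kHz.
46.86 kHz mod fs = 15.26 kHz.
15.26 kHz > fs/2 = 7.9 kHz, folds to fs − 15.26 kHz = 0.54 kHz.
21.22 kHz mod fs = 5.42 kHz.
5.42 kHz ≤ fs/2 = 7.9 kHz, appears at 5.42 kHz.
Distinct values: {0.54 kHz, 2.16 kHz, 4.3 kHz, 5.42 kHz}.

0.54 kHz, 2.16 kHz, 4.3 kHz, 5.42 kHz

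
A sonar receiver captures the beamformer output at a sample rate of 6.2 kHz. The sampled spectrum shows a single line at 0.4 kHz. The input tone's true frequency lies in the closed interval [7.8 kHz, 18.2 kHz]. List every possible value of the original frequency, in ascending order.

Frequencies that alias to 0.4 kHz are k·fs ± 0.4 kHz for integer k ≥ 0.
k=0: 0.4 kHz.
k=1: 5.8 kHz, 6.6 kHz.
k=2: 12 kHz, 12.8 kHz.
k=3: 18.2 kHz, 19 kHz.
k=4: 24.4 kHz, 25.2 kHz.
Within [7.8 kHz, 18.2 kHz]: 12 kHz, 12.8 kHz, 18.2 kHz.

12 kHz, 12.8 kHz, 18.2 kHz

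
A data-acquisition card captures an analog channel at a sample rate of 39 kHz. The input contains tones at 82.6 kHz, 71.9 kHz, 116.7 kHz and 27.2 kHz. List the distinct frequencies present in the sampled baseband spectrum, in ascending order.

fs/2 = 19.5 kHz.
82.6 kHz mod fs = 4.6 kHz.
4.6 kHz ≤ fs/2 = 19.5 kHz, appears at 4.6 kHz.
71.9 kHz mod fs = 32.9 kHz.
32.9 kHz > fs/2 = 19.5 kHz, folds to fs − 32.9 kHz = 6.1 kHz.
116.7 kHz mod fs = 38.7 kHz.
38.7 kHz > fs/2 = 19.5 kHz, folds to fs − 38.7 kHz = 0.3 kHz.
27.2 kHz > fs/2 = 19.5 kHz, folds to fs − 27.2 kHz = 11.8 kHz.
Distinct values: {0.3 kHz, 4.6 kHz, 6.1 kHz, 11.8 kHz}.

0.3 kHz, 4.6 kHz, 6.1 kHz, 11.8 kHz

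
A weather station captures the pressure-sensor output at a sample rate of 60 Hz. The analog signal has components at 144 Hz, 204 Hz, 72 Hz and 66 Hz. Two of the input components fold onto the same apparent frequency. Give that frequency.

24 Hz

fs/2 = 30 Hz.
144 Hz mod fs = 24 Hz.
24 Hz ≤ fs/2 = 30 Hz, appears at 24 Hz.
204 Hz mod fs = 24 Hz.
24 Hz ≤ fs/2 = 30 Hz, appears at 24 Hz.
72 Hz mod fs = 12 Hz.
12 Hz ≤ fs/2 = 30 Hz, appears at 12 Hz.
66 Hz mod fs = 6 Hz.
6 Hz ≤ fs/2 = 30 Hz, appears at 6 Hz.
144 Hz and 204 Hz both map to 24 Hz.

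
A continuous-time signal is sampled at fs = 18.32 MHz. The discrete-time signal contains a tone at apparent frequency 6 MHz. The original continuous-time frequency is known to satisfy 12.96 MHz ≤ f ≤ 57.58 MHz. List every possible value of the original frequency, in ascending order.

Frequencies that alias to 6 MHz are k·fs ± 6 MHz for integer k ≥ 0.
k=0: 6 MHz.
k=1: 12.32 MHz, 24.32 MHz.
k=2: 30.64 MHz, 42.64 MHz.
k=3: 48.96 MHz, 60.96 MHz.
k=4: 67.28 MHz, 79.28 MHz.
Within [12.96 MHz, 57.58 MHz]: 24.32 MHz, 30.64 MHz, 42.64 MHz, 48.96 MHz.

24.32 MHz, 30.64 MHz, 42.64 MHz, 48.96 MHz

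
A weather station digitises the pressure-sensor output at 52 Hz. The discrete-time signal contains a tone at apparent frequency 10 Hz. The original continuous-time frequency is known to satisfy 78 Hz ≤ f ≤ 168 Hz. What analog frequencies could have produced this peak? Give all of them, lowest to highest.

Frequencies that alias to 10 Hz are k·fs ± 10 Hz for integer k ≥ 0.
k=0: 10 Hz.
k=1: 42 Hz, 62 Hz.
k=2: 94 Hz, 114 Hz.
k=3: 146 Hz, 166 Hz.
k=4: 198 Hz, 218 Hz.
Within [78 Hz, 168 Hz]: 94 Hz, 114 Hz, 146 Hz, 166 Hz.

94 Hz, 114 Hz, 146 Hz, 166 Hz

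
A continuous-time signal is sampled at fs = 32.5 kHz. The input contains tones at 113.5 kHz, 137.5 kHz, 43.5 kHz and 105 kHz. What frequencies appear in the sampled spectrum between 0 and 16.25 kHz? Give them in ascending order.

7.5 kHz, 11 kHz, 16 kHz

fs/2 = 16.25 kHz.
113.5 kHz mod fs = 16 kHz.
16 kHz ≤ fs/2 = 16.25 kHz, appears at 16 kHz.
137.5 kHz mod fs = 7.5 kHz.
7.5 kHz ≤ fs/2 = 16.25 kHz, appears at 7.5 kHz.
43.5 kHz mod fs = 11 kHz.
11 kHz ≤ fs/2 = 16.25 kHz, appears at 11 kHz.
105 kHz mod fs = 7.5 kHz.
7.5 kHz ≤ fs/2 = 16.25 kHz, appears at 7.5 kHz.
Distinct values: {7.5 kHz, 11 kHz, 16 kHz}.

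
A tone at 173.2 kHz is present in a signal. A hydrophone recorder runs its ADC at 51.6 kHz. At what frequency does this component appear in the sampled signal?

18.4 kHz

173.2 kHz mod fs = 18.4 kHz.
18.4 kHz ≤ fs/2 = 25.8 kHz, appears at 18.4 kHz.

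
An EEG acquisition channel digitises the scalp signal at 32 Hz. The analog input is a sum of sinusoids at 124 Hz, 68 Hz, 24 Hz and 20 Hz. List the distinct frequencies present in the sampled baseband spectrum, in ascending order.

4 Hz, 8 Hz, 12 Hz

fs/2 = 16 Hz.
124 Hz mod fs = 28 Hz.
28 Hz > fs/2 = 16 Hz, folds to fs − 28 Hz = 4 Hz.
68 Hz mod fs = 4 Hz.
4 Hz ≤ fs/2 = 16 Hz, appears at 4 Hz.
24 Hz > fs/2 = 16 Hz, folds to fs − 24 Hz = 8 Hz.
20 Hz > fs/2 = 16 Hz, folds to fs − 20 Hz = 12 Hz.
Distinct values: {4 Hz, 8 Hz, 12 Hz}.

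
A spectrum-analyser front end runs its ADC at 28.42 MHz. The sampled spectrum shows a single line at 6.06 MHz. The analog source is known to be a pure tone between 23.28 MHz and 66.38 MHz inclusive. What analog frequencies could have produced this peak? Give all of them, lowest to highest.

Frequencies that alias to 6.06 MHz are k·fs ± 6.06 MHz for integer k ≥ 0.
k=0: 6.06 MHz.
k=1: 22.36 MHz, 34.48 MHz.
k=2: 50.78 MHz, 62.9 MHz.
k=3: 79.2 MHz, 91.32 MHz.
Within [23.28 MHz, 66.38 MHz]: 34.48 MHz, 50.78 MHz, 62.9 MHz.

34.48 MHz, 50.78 MHz, 62.9 MHz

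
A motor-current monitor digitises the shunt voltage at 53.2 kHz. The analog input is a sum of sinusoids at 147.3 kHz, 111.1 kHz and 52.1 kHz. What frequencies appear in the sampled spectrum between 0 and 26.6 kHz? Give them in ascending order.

1.1 kHz, 4.7 kHz, 12.3 kHz

fs/2 = 26.6 kHz.
147.3 kHz mod fs = 40.9 kHz.
40.9 kHz > fs/2 = 26.6 kHz, folds to fs − 40.9 kHz = 12.3 kHz.
111.1 kHz mod fs = 4.7 kHz.
4.7 kHz ≤ fs/2 = 26.6 kHz, appears at 4.7 kHz.
52.1 kHz > fs/2 = 26.6 kHz, folds to fs − 52.1 kHz = 1.1 kHz.
Distinct values: {1.1 kHz, 4.7 kHz, 12.3 kHz}.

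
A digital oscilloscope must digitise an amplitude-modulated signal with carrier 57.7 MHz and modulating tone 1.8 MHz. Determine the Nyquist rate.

119 MHz

AM sidebands sit at fc ± fm = 55.9 MHz and 59.5 MHz.
Highest-frequency component: 59.5 MHz.
Nyquist rate = 2 × 59.5 MHz = 119 MHz.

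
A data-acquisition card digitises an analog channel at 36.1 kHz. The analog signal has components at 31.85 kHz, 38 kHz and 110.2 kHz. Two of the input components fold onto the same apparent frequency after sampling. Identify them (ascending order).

38 kHz, 110.2 kHz

fs/2 = 18.05 kHz.
31.85 kHz > fs/2 = 18.05 kHz, folds to fs − 31.85 kHz = 4.25 kHz.
38 kHz mod fs = 1.9 kHz.
1.9 kHz ≤ fs/2 = 18.05 kHz, appears at 1.9 kHz.
110.2 kHz mod fs = 1.9 kHz.
1.9 kHz ≤ fs/2 = 18.05 kHz, appears at 1.9 kHz.
38 kHz and 110.2 kHz both map to 1.9 kHz.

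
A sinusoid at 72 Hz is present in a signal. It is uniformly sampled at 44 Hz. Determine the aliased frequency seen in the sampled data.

16 Hz

72 Hz mod fs = 28 Hz.
28 Hz > fs/2 = 22 Hz, folds to fs − 28 Hz = 16 Hz.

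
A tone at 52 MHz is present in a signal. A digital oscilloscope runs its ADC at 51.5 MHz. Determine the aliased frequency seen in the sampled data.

0.5 MHz

52 MHz mod fs = 0.5 MHz.
0.5 MHz ≤ fs/2 = 25.75 MHz, appears at 0.5 MHz.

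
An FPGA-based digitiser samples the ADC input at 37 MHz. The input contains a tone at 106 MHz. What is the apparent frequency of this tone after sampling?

5 MHz

106 MHz mod fs = 32 MHz.
32 MHz > fs/2 = 18.5 MHz, folds to fs − 32 MHz = 5 MHz.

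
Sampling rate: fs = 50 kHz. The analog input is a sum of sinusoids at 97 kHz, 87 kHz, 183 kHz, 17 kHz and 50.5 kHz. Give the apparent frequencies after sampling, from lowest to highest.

0.5 kHz, 3 kHz, 13 kHz, 17 kHz

fs/2 = 25 kHz.
97 kHz mod fs = 47 kHz.
47 kHz > fs/2 = 25 kHz, folds to fs − 47 kHz = 3 kHz.
87 kHz mod fs = 37 kHz.
37 kHz > fs/2 = 25 kHz, folds to fs − 37 kHz = 13 kHz.
183 kHz mod fs = 33 kHz.
33 kHz > fs/2 = 25 kHz, folds to fs − 33 kHz = 17 kHz.
17 kHz ≤ fs/2 = 25 kHz, passes unchanged.
50.5 kHz mod fs = 0.5 kHz.
0.5 kHz ≤ fs/2 = 25 kHz, appears at 0.5 kHz.
Distinct values: {0.5 kHz, 3 kHz, 13 kHz, 17 kHz}.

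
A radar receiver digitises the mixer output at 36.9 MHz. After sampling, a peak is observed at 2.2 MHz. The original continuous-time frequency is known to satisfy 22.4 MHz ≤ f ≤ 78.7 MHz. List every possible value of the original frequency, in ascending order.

34.7 MHz, 39.1 MHz, 71.6 MHz, 76 MHz

Frequencies that alias to 2.2 MHz are k·fs ± 2.2 MHz for integer k ≥ 0.
k=0: 2.2 MHz.
k=1: 34.7 MHz, 39.1 MHz.
k=2: 71.6 MHz, 76 MHz.
k=3: 108.5 MHz, 112.9 MHz.
Within [22.4 MHz, 78.7 MHz]: 34.7 MHz, 39.1 MHz, 71.6 MHz, 76 MHz.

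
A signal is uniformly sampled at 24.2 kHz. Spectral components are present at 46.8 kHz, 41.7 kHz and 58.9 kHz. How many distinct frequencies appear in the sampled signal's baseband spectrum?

fs/2 = 12.1 kHz.
46.8 kHz mod fs = 22.6 kHz.
22.6 kHz > fs/2 = 12.1 kHz, folds to fs − 22.6 kHz = 1.6 kHz.
41.7 kHz mod fs = 17.5 kHz.
17.5 kHz > fs/2 = 12.1 kHz, folds to fs − 17.5 kHz = 6.7 kHz.
58.9 kHz mod fs = 10.5 kHz.
10.5 kHz ≤ fs/2 = 12.1 kHz, appears at 10.5 kHz.
Distinct values: {1.6 kHz, 6.7 kHz, 10.5 kHz} → 3.

3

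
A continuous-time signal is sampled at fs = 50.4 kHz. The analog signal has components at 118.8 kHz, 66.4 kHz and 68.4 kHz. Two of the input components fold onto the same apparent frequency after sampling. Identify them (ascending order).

68.4 kHz, 118.8 kHz

fs/2 = 25.2 kHz.
118.8 kHz mod fs = 18 kHz.
18 kHz ≤ fs/2 = 25.2 kHz, appears at 18 kHz.
66.4 kHz mod fs = 16 kHz.
16 kHz ≤ fs/2 = 25.2 kHz, appears at 16 kHz.
68.4 kHz mod fs = 18 kHz.
18 kHz ≤ fs/2 = 25.2 kHz, appears at 18 kHz.
68.4 kHz and 118.8 kHz both map to 18 kHz.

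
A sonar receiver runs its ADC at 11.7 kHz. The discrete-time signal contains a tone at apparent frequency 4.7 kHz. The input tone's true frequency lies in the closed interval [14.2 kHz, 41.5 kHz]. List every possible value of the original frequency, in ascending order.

16.4 kHz, 18.7 kHz, 28.1 kHz, 30.4 kHz, 39.8 kHz

Frequencies that alias to 4.7 kHz are k·fs ± 4.7 kHz for integer k ≥ 0.
k=0: 4.7 kHz.
k=1: 7 kHz, 16.4 kHz.
k=2: 18.7 kHz, 28.1 kHz.
k=3: 30.4 kHz, 39.8 kHz.
k=4: 42.1 kHz, 51.5 kHz.
Within [14.2 kHz, 41.5 kHz]: 16.4 kHz, 18.7 kHz, 28.1 kHz, 30.4 kHz, 39.8 kHz.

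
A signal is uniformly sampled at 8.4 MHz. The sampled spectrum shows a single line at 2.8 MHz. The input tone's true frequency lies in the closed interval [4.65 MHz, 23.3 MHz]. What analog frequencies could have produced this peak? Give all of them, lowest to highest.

5.6 MHz, 11.2 MHz, 14 MHz, 19.6 MHz, 22.4 MHz

Frequencies that alias to 2.8 MHz are k·fs ± 2.8 MHz for integer k ≥ 0.
k=0: 2.8 MHz.
k=1: 5.6 MHz, 11.2 MHz.
k=2: 14 MHz, 19.6 MHz.
k=3: 22.4 MHz, 28 MHz.
k=4: 30.8 MHz, 36.4 MHz.
Within [4.65 MHz, 23.3 MHz]: 5.6 MHz, 11.2 MHz, 14 MHz, 19.6 MHz, 22.4 MHz.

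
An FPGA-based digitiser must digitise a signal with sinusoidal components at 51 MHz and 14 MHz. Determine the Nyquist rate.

Highest-frequency component: 51 MHz.
Nyquist rate = 2 × 51 MHz = 102 MHz.

102 MHz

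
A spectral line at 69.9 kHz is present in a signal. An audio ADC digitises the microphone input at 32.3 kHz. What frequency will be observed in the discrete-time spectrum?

5.3 kHz

69.9 kHz mod fs = 5.3 kHz.
5.3 kHz ≤ fs/2 = 16.15 kHz, appears at 5.3 kHz.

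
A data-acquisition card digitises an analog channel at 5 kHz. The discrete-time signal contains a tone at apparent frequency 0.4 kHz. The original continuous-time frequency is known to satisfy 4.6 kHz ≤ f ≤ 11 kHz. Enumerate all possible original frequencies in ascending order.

Frequencies that alias to 0.4 kHz are k·fs ± 0.4 kHz for integer k ≥ 0.
k=0: 0.4 kHz.
k=1: 4.6 kHz, 5.4 kHz.
k=2: 9.6 kHz, 10.4 kHz.
k=3: 14.6 kHz, 15.4 kHz.
Within [4.6 kHz, 11 kHz]: 4.6 kHz, 5.4 kHz, 9.6 kHz, 10.4 kHz.

4.6 kHz, 5.4 kHz, 9.6 kHz, 10.4 kHz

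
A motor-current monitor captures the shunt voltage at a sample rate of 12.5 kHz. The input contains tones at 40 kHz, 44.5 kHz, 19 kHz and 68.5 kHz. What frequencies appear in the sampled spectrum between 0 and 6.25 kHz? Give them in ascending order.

fs/2 = 6.25 kHz.
40 kHz mod fs = 2.5 kHz.
2.5 kHz ≤ fs/2 = 6.25 kHz, appears at 2.5 kHz.
44.5 kHz mod fs = 7 kHz.
7 kHz > fs/2 = 6.25 kHz, folds to fs − 7 kHz = 5.5 kHz.
19 kHz mod fs = 6.5 kHz.
6.5 kHz > fs/2 = 6.25 kHz, folds to fs − 6.5 kHz = 6 kHz.
68.5 kHz mod fs = 6 kHz.
6 kHz ≤ fs/2 = 6.25 kHz, appears at 6 kHz.
Distinct values: {2.5 kHz, 5.5 kHz, 6 kHz}.

2.5 kHz, 5.5 kHz, 6 kHz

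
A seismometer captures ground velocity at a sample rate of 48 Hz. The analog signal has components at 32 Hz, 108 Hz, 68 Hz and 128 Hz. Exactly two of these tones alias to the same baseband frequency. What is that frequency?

16 Hz

fs/2 = 24 Hz.
32 Hz > fs/2 = 24 Hz, folds to fs − 32 Hz = 16 Hz.
108 Hz mod fs = 12 Hz.
12 Hz ≤ fs/2 = 24 Hz, appears at 12 Hz.
68 Hz mod fs = 20 Hz.
20 Hz ≤ fs/2 = 24 Hz, appears at 20 Hz.
128 Hz mod fs = 32 Hz.
32 Hz > fs/2 = 24 Hz, folds to fs − 32 Hz = 16 Hz.
32 Hz and 128 Hz both map to 16 Hz.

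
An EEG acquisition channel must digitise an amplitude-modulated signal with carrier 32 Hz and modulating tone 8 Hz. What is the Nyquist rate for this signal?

AM sidebands sit at fc ± fm = 24 Hz and 40 Hz.
Highest-frequency component: 40 Hz.
Nyquist rate = 2 × 40 Hz = 80 Hz.

80 Hz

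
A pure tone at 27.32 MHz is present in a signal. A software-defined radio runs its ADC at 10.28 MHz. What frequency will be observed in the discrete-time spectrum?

3.52 MHz

27.32 MHz mod fs = 6.76 MHz.
6.76 MHz > fs/2 = 5.14 MHz, folds to fs − 6.76 MHz = 3.52 MHz.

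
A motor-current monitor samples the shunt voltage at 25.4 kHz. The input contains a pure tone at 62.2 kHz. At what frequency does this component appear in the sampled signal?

62.2 kHz mod fs = 11.4 kHz.
11.4 kHz ≤ fs/2 = 12.7 kHz, appears at 11.4 kHz.

11.4 kHz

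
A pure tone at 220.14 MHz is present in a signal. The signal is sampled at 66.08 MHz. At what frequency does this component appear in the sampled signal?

21.9 MHz

220.14 MHz mod fs = 21.9 MHz.
21.9 MHz ≤ fs/2 = 33.04 MHz, appears at 21.9 MHz.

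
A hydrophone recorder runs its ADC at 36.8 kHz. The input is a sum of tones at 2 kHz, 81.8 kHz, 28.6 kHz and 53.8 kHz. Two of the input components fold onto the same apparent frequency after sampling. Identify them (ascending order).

fs/2 = 18.4 kHz.
2 kHz ≤ fs/2 = 18.4 kHz, passes unchanged.
81.8 kHz mod fs = 8.2 kHz.
8.2 kHz ≤ fs/2 = 18.4 kHz, appears at 8.2 kHz.
28.6 kHz > fs/2 = 18.4 kHz, folds to fs − 28.6 kHz = 8.2 kHz.
53.8 kHz mod fs = 17 kHz.
17 kHz ≤ fs/2 = 18.4 kHz, appears at 17 kHz.
28.6 kHz and 81.8 kHz both map to 8.2 kHz.

28.6 kHz, 81.8 kHz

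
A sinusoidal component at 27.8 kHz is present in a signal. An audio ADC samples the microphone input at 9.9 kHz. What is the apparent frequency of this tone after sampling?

27.8 kHz mod fs = 8 kHz.
8 kHz > fs/2 = 4.95 kHz, folds to fs − 8 kHz = 1.9 kHz.

1.9 kHz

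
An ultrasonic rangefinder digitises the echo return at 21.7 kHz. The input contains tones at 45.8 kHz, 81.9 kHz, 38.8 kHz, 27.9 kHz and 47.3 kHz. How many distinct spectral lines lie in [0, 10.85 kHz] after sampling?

5

fs/2 = 10.85 kHz.
45.8 kHz mod fs = 2.4 kHz.
2.4 kHz ≤ fs/2 = 10.85 kHz, appears at 2.4 kHz.
81.9 kHz mod fs = 16.8 kHz.
16.8 kHz > fs/2 = 10.85 kHz, folds to fs − 16.8 kHz = 4.9 kHz.
38.8 kHz mod fs = 17.1 kHz.
17.1 kHz > fs/2 = 10.85 kHz, folds to fs − 17.1 kHz = 4.6 kHz.
27.9 kHz mod fs = 6.2 kHz.
6.2 kHz ≤ fs/2 = 10.85 kHz, appears at 6.2 kHz.
47.3 kHz mod fs = 3.9 kHz.
3.9 kHz ≤ fs/2 = 10.85 kHz, appears at 3.9 kHz.
Distinct values: {2.4 kHz, 3.9 kHz, 4.6 kHz, 4.9 kHz, 6.2 kHz} → 5.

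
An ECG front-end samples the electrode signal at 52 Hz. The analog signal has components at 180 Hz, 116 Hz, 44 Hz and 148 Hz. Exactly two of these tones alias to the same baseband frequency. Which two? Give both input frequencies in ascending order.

fs/2 = 26 Hz.
180 Hz mod fs = 24 Hz.
24 Hz ≤ fs/2 = 26 Hz, appears at 24 Hz.
116 Hz mod fs = 12 Hz.
12 Hz ≤ fs/2 = 26 Hz, appears at 12 Hz.
44 Hz > fs/2 = 26 Hz, folds to fs − 44 Hz = 8 Hz.
148 Hz mod fs = 44 Hz.
44 Hz > fs/2 = 26 Hz, folds to fs − 44 Hz = 8 Hz.
44 Hz and 148 Hz both map to 8 Hz.

44 Hz, 148 Hz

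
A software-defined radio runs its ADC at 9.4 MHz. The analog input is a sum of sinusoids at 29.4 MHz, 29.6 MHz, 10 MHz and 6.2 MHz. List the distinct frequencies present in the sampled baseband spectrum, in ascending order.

0.6 MHz, 1.2 MHz, 1.4 MHz, 3.2 MHz

fs/2 = 4.7 MHz.
29.4 MHz mod fs = 1.2 MHz.
1.2 MHz ≤ fs/2 = 4.7 MHz, appears at 1.2 MHz.
29.6 MHz mod fs = 1.4 MHz.
1.4 MHz ≤ fs/2 = 4.7 MHz, appears at 1.4 MHz.
10 MHz mod fs = 0.6 MHz.
0.6 MHz ≤ fs/2 = 4.7 MHz, appears at 0.6 MHz.
6.2 MHz > fs/2 = 4.7 MHz, folds to fs − 6.2 MHz = 3.2 MHz.
Distinct values: {0.6 MHz, 1.2 MHz, 1.4 MHz, 3.2 MHz}.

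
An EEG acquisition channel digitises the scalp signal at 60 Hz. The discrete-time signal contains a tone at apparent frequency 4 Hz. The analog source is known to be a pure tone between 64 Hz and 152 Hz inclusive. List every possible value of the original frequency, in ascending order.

Frequencies that alias to 4 Hz are k·fs ± 4 Hz for integer k ≥ 0.
k=0: 4 Hz.
k=1: 56 Hz, 64 Hz.
k=2: 116 Hz, 124 Hz.
k=3: 176 Hz, 184 Hz.
Within [64 Hz, 152 Hz]: 64 Hz, 116 Hz, 124 Hz.

64 Hz, 116 Hz, 124 Hz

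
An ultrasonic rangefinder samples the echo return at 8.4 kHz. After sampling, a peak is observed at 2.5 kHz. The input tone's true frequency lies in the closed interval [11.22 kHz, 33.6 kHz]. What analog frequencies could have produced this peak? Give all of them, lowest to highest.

14.3 kHz, 19.3 kHz, 22.7 kHz, 27.7 kHz, 31.1 kHz

Frequencies that alias to 2.5 kHz are k·fs ± 2.5 kHz for integer k ≥ 0.
k=0: 2.5 kHz.
k=1: 5.9 kHz, 10.9 kHz.
k=2: 14.3 kHz, 19.3 kHz.
k=3: 22.7 kHz, 27.7 kHz.
k=4: 31.1 kHz, 36.1 kHz.
k=5: 39.5 kHz, 44.5 kHz.
Within [11.22 kHz, 33.6 kHz]: 14.3 kHz, 19.3 kHz, 22.7 kHz, 27.7 kHz, 31.1 kHz.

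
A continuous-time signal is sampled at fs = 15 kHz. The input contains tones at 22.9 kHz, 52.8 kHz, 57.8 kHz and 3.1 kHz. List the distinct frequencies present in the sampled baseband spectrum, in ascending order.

fs/2 = 7.5 kHz.
22.9 kHz mod fs = 7.9 kHz.
7.9 kHz > fs/2 = 7.5 kHz, folds to fs − 7.9 kHz = 7.1 kHz.
52.8 kHz mod fs = 7.8 kHz.
7.8 kHz > fs/2 = 7.5 kHz, folds to fs − 7.8 kHz = 7.2 kHz.
57.8 kHz mod fs = 12.8 kHz.
12.8 kHz > fs/2 = 7.5 kHz, folds to fs − 12.8 kHz = 2.2 kHz.
3.1 kHz ≤ fs/2 = 7.5 kHz, passes unchanged.
Distinct values: {2.2 kHz, 3.1 kHz, 7.1 kHz, 7.2 kHz}.

2.2 kHz, 3.1 kHz, 7.1 kHz, 7.2 kHz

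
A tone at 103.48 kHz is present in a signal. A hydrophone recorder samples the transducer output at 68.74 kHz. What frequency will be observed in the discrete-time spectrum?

103.48 kHz mod fs = 34.74 kHz.
34.74 kHz > fs/2 = 34.37 kHz, folds to fs − 34.74 kHz = 34 kHz.

34 kHz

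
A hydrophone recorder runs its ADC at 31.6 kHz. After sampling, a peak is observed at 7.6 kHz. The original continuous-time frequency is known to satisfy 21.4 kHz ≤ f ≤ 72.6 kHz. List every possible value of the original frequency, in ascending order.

Frequencies that alias to 7.6 kHz are k·fs ± 7.6 kHz for integer k ≥ 0.
k=0: 7.6 kHz.
k=1: 24 kHz, 39.2 kHz.
k=2: 55.6 kHz, 70.8 kHz.
k=3: 87.2 kHz, 102.4 kHz.
Within [21.4 kHz, 72.6 kHz]: 24 kHz, 39.2 kHz, 55.6 kHz, 70.8 kHz.

24 kHz, 39.2 kHz, 55.6 kHz, 70.8 kHz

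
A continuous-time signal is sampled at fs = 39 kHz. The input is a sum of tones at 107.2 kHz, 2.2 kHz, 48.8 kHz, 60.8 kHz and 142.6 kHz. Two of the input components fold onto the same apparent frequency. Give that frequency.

fs/2 = 19.5 kHz.
107.2 kHz mod fs = 29.2 kHz.
29.2 kHz > fs/2 = 19.5 kHz, folds to fs − 29.2 kHz = 9.8 kHz.
2.2 kHz ≤ fs/2 = 19.5 kHz, passes unchanged.
48.8 kHz mod fs = 9.8 kHz.
9.8 kHz ≤ fs/2 = 19.5 kHz, appears at 9.8 kHz.
60.8 kHz mod fs = 21.8 kHz.
21.8 kHz > fs/2 = 19.5 kHz, folds to fs − 21.8 kHz = 17.2 kHz.
142.6 kHz mod fs = 25.6 kHz.
25.6 kHz > fs/2 = 19.5 kHz, folds to fs − 25.6 kHz = 13.4 kHz.
48.8 kHz and 107.2 kHz both map to 9.8 kHz.

9.8 kHz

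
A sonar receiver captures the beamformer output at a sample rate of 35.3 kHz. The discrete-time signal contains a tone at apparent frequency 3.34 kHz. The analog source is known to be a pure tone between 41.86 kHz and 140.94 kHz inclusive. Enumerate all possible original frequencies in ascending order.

Frequencies that alias to 3.34 kHz are k·fs ± 3.34 kHz for integer k ≥ 0.
k=0: 3.34 kHz.
k=1: 31.96 kHz, 38.64 kHz.
k=2: 67.26 kHz, 73.94 kHz.
k=3: 102.56 kHz, 109.24 kHz.
k=4: 137.86 kHz, 144.54 kHz.
k=5: 173.16 kHz, 179.84 kHz.
Within [41.86 kHz, 140.94 kHz]: 67.26 kHz, 73.94 kHz, 102.56 kHz, 109.24 kHz, 137.86 kHz.

67.26 kHz, 73.94 kHz, 102.56 kHz, 109.24 kHz, 137.86 kHz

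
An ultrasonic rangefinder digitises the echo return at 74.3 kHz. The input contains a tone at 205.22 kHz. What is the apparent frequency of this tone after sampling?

205.22 kHz mod fs = 56.62 kHz.
56.62 kHz > fs/2 = 37.15 kHz, folds to fs − 56.62 kHz = 17.68 kHz.

17.68 kHz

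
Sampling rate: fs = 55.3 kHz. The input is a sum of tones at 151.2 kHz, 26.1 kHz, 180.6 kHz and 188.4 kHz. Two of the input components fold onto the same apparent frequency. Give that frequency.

fs/2 = 27.65 kHz.
151.2 kHz mod fs = 40.6 kHz.
40.6 kHz > fs/2 = 27.65 kHz, folds to fs − 40.6 kHz = 14.7 kHz.
26.1 kHz ≤ fs/2 = 27.65 kHz, passes unchanged.
180.6 kHz mod fs = 14.7 kHz.
14.7 kHz ≤ fs/2 = 27.65 kHz, appears at 14.7 kHz.
188.4 kHz mod fs = 22.5 kHz.
22.5 kHz ≤ fs/2 = 27.65 kHz, appears at 22.5 kHz.
151.2 kHz and 180.6 kHz both map to 14.7 kHz.

14.7 kHz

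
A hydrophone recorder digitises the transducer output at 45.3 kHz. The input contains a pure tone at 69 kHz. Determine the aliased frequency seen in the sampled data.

69 kHz mod fs = 23.7 kHz.
23.7 kHz > fs/2 = 22.65 kHz, folds to fs − 23.7 kHz = 21.6 kHz.

21.6 kHz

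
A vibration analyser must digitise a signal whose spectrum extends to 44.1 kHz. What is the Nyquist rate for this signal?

Nyquist rate = 2 × 44.1 kHz = 88.2 kHz.

88.2 kHz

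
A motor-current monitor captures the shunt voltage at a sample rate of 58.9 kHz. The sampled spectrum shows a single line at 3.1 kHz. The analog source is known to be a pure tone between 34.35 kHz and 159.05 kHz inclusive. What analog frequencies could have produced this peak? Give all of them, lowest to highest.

55.8 kHz, 62 kHz, 114.7 kHz, 120.9 kHz

Frequencies that alias to 3.1 kHz are k·fs ± 3.1 kHz for integer k ≥ 0.
k=0: 3.1 kHz.
k=1: 55.8 kHz, 62 kHz.
k=2: 114.7 kHz, 120.9 kHz.
k=3: 173.6 kHz, 179.8 kHz.
Within [34.35 kHz, 159.05 kHz]: 55.8 kHz, 62 kHz, 114.7 kHz, 120.9 kHz.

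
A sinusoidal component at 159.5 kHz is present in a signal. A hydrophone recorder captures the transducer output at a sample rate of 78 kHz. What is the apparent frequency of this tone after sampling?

3.5 kHz

159.5 kHz mod fs = 3.5 kHz.
3.5 kHz ≤ fs/2 = 39 kHz, appears at 3.5 kHz.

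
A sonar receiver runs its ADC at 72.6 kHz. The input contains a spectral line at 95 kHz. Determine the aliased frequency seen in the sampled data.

22.4 kHz

95 kHz mod fs = 22.4 kHz.
22.4 kHz ≤ fs/2 = 36.3 kHz, appears at 22.4 kHz.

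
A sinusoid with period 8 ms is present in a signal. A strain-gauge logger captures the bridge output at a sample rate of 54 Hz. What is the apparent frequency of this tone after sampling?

17 Hz

T = 8 ms → f = 1/T = 125 Hz.
125 Hz mod fs = 17 Hz.
17 Hz ≤ fs/2 = 27 Hz, appears at 17 Hz.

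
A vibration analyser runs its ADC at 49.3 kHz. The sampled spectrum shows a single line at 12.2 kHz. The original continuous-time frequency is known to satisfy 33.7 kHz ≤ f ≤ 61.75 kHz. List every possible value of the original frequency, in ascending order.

37.1 kHz, 61.5 kHz

Frequencies that alias to 12.2 kHz are k·fs ± 12.2 kHz for integer k ≥ 0.
k=0: 12.2 kHz.
k=1: 37.1 kHz, 61.5 kHz.
k=2: 86.4 kHz, 110.8 kHz.
Within [33.7 kHz, 61.75 kHz]: 37.1 kHz, 61.5 kHz.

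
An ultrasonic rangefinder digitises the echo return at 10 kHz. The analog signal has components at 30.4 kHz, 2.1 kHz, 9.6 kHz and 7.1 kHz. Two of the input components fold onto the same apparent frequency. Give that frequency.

0.4 kHz

fs/2 = 5 kHz.
30.4 kHz mod fs = 0.4 kHz.
0.4 kHz ≤ fs/2 = 5 kHz, appears at 0.4 kHz.
2.1 kHz ≤ fs/2 = 5 kHz, passes unchanged.
9.6 kHz > fs/2 = 5 kHz, folds to fs − 9.6 kHz = 0.4 kHz.
7.1 kHz > fs/2 = 5 kHz, folds to fs − 7.1 kHz = 2.9 kHz.
9.6 kHz and 30.4 kHz both map to 0.4 kHz.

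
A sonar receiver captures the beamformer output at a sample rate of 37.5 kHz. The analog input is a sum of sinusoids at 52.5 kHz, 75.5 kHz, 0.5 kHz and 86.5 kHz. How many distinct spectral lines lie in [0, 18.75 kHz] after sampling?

3

fs/2 = 18.75 kHz.
52.5 kHz mod fs = 15 kHz.
15 kHz ≤ fs/2 = 18.75 kHz, appears at 15 kHz.
75.5 kHz mod fs = 0.5 kHz.
0.5 kHz ≤ fs/2 = 18.75 kHz, appears at 0.5 kHz.
0.5 kHz ≤ fs/2 = 18.75 kHz, passes unchanged.
86.5 kHz mod fs = 11.5 kHz.
11.5 kHz ≤ fs/2 = 18.75 kHz, appears at 11.5 kHz.
Distinct values: {0.5 kHz, 11.5 kHz, 15 kHz} → 3.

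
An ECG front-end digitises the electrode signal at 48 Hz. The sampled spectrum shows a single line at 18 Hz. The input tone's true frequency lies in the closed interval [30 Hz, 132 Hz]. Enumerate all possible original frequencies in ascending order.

Frequencies that alias to 18 Hz are k·fs ± 18 Hz for integer k ≥ 0.
k=0: 18 Hz.
k=1: 30 Hz, 66 Hz.
k=2: 78 Hz, 114 Hz.
k=3: 126 Hz, 162 Hz.
k=4: 174 Hz, 210 Hz.
Within [30 Hz, 132 Hz]: 30 Hz, 66 Hz, 78 Hz, 114 Hz, 126 Hz.

30 Hz, 66 Hz, 78 Hz, 114 Hz, 126 Hz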